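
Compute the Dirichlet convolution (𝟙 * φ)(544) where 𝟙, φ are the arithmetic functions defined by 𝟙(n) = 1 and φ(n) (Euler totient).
(𝟙 * φ)(544) = 544

Divisors of 544: [1, 2, 4, 8, 16, 17, 32, 34, 68, 136, 272, 544]. For each d | 544:
  d = 1: 𝟙(1) · φ(544/1) = 1 · 256 = 256
  d = 2: 𝟙(2) · φ(544/2) = 1 · 128 = 128
  d = 4: 𝟙(4) · φ(544/4) = 1 · 64 = 64
  d = 8: 𝟙(8) · φ(544/8) = 1 · 32 = 32
  d = 16: 𝟙(16) · φ(544/16) = 1 · 16 = 16
  d = 17: 𝟙(17) · φ(544/17) = 1 · 16 = 16
  d = 32: 𝟙(32) · φ(544/32) = 1 · 16 = 16
  d = 34: 𝟙(34) · φ(544/34) = 1 · 8 = 8
  d = 68: 𝟙(68) · φ(544/68) = 1 · 4 = 4
  d = 136: 𝟙(136) · φ(544/136) = 1 · 2 = 2
  d = 272: 𝟙(272) · φ(544/272) = 1 · 1 = 1
  d = 544: 𝟙(544) · φ(544/544) = 1 · 1 = 1
Summing: (𝟙 * φ)(544) = 256 + 128 + 64 + 32 + 16 + 16 + 16 + 8 + 4 + 2 + 1 + 1 = 544.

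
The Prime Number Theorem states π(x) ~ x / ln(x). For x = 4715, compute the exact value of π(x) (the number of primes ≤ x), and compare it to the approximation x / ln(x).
π(4715) = 635;  x/ln(x) ≈ 557.43;  relative error ≈ 12.22%.

Directly count primes up to 4715: π(4715) = 635. The PNT approximation gives 4715/ln(4715) ≈ 4715/8.45850 ≈ 557.43. Relative error (π(x) − x/ln(x)) / π(x) ≈ 12.22%; the approximation is known to undercount slightly (Li(x) is a better estimate).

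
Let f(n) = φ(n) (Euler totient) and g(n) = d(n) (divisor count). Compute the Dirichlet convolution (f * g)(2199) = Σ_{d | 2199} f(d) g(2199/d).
(φ * d)(2199) = 2936

Divisors of 2199: [1, 3, 733, 2199]. For each d | 2199:
  d = 1: φ(1) · d(2199/1) = 1 · 4 = 4
  d = 3: φ(3) · d(2199/3) = 2 · 2 = 4
  d = 733: φ(733) · d(2199/733) = 732 · 2 = 1464
  d = 2199: φ(2199) · d(2199/2199) = 1464 · 1 = 1464
Summing: (φ * d)(2199) = 4 + 4 + 1464 + 1464 = 2936.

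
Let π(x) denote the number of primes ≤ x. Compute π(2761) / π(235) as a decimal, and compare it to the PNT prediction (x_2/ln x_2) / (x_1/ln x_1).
π(2761)/π(235) = 402/51 ≈ 7.8824;  PNT prediction ≈ 8.0956.

π(235) = 51 and π(2761) = 402, so π(2761)/π(235) ≈ 7.8824. The PNT-predicted ratio is (2761/ln(2761)) / (235/ln(235)) ≈ 8.0956. The two agree to within a few percent, as expected.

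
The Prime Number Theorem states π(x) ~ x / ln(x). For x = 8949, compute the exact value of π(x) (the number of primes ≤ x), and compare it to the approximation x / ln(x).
π(8949) = 1112;  x/ln(x) ≈ 983.48;  relative error ≈ 11.56%.

Directly count primes up to 8949: π(8949) = 1112. The PNT approximation gives 8949/ln(8949) ≈ 8949/9.09930 ≈ 983.48. Relative error (π(x) − x/ln(x)) / π(x) ≈ 11.56%; the approximation is known to undercount slightly (Li(x) is a better estimate).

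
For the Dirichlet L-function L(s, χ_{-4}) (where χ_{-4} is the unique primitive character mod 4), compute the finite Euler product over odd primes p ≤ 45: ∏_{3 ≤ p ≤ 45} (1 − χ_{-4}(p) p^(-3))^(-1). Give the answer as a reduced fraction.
∏ = 53382899586415799670070183783895/55093305095879233542015487574016

The odd primes p ≤ 45 are [3, 5, 7, 11, 13, 17, 19, 23, 29, 31, 37, 41, 43]. For each, χ(p) = 1 if p ≡ 1 mod 4, χ(p) = −1 if p ≡ 3 mod 4. Taking (1 − χ(p)/p^3)^(-1) = p^3/(p^3 − χ(p)): (1 − (-1)/3^3)^(-1) · (1 − (1)/5^3)^(-1) · (1 − (-1)/7^3)^(-1) · (1 − (-1)/11^3)^(-1) · (1 − (1)/13^3)^(-1) · (1 − (1)/17^3)^(-1) · (1 − (-1)/19^3)^(-1) · (1 − (-1)/23^3)^(-1) · (1 − (1)/29^3)^(-1) · (1 − (-1)/31^3)^(-1) · (1 − (1)/37^3)^(-1) · (1 − (1)/41^3)^(-1) · (1 − (-1)/43^3)^(-1) = 53382899586415799670070183783895/55093305095879233542015487574016.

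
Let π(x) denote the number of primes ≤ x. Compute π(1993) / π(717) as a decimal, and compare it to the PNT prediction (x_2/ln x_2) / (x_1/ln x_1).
π(1993)/π(717) = 301/127 ≈ 2.3701;  PNT prediction ≈ 2.4056.

π(717) = 127 and π(1993) = 301, so π(1993)/π(717) ≈ 2.3701. The PNT-predicted ratio is (1993/ln(1993)) / (717/ln(717)) ≈ 2.4056. The two agree to within a few percent, as expected.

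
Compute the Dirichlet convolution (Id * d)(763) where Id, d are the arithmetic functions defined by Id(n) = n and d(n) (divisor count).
(Id * d)(763) = 999

Divisors of 763: [1, 7, 109, 763]. For each d | 763:
  d = 1: Id(1) · d(763/1) = 1 · 4 = 4
  d = 7: Id(7) · d(763/7) = 7 · 2 = 14
  d = 109: Id(109) · d(763/109) = 109 · 2 = 218
  d = 763: Id(763) · d(763/763) = 763 · 1 = 763
Summing: (Id * d)(763) = 4 + 14 + 218 + 763 = 999.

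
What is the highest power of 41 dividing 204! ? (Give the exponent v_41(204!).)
v_41(204!) = 4

Legendre's formula: v_p(n!) = Σ_{k ≥ 1} ⌊n / p^k⌋. For p = 41, n = 204, the terms are:
  ⌊204/41^1⌋ = ⌊204/41⌋ = 4
(the next term ⌊204/41^2⌋ = 0, terminating the sum). Summing: v_41(204!) = 4 = 4.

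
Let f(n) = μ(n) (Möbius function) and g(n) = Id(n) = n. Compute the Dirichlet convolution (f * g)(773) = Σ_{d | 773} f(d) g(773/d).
(μ * Id)(773) = 772

Divisors of 773: [1, 773]. For each d | 773:
  d = 1: μ(1) · Id(773/1) = 1 · 773 = 773
  d = 773: μ(773) · Id(773/773) = -1 · 1 = -1
Summing: (μ * Id)(773) = 773 + -1 = 772.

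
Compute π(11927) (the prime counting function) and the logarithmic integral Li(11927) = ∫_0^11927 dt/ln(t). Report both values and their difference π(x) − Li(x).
π(11927) = 1429;  Li(11927) ≈ 1453.32;  π(x) − Li(x) ≈ -24.32.

Direct count of primes ≤ 11927 gives π(11927) = 1429. Numerical evaluation of the logarithmic integral gives Li(11927) ≈ 1453.32. The difference π(x) − Li(x) ≈ -24.32 is typically negative for small/moderate x (Li(x) overestimates), though Littlewood's theorem shows this sign changes infinitely often.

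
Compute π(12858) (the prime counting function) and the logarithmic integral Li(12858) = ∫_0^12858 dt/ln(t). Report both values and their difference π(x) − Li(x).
π(12858) = 1532;  Li(12858) ≈ 1552.11;  π(x) − Li(x) ≈ -20.11.

Direct count of primes ≤ 12858 gives π(12858) = 1532. Numerical evaluation of the logarithmic integral gives Li(12858) ≈ 1552.11. The difference π(x) − Li(x) ≈ -20.11 is typically negative for small/moderate x (Li(x) overestimates), though Littlewood's theorem shows this sign changes infinitely often.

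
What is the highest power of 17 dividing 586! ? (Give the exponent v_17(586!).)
v_17(586!) = 36

Legendre's formula: v_p(n!) = Σ_{k ≥ 1} ⌊n / p^k⌋. For p = 17, n = 586, the terms are:
  ⌊586/17^1⌋ = ⌊586/17⌋ = 34
  ⌊586/17^2⌋ = ⌊586/289⌋ = 2
(the next term ⌊586/17^3⌋ = 0, terminating the sum). Summing: v_17(586!) = 34 + 2 = 36.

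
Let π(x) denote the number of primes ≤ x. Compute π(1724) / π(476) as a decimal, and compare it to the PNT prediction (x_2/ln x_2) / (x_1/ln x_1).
π(1724)/π(476) = 269/91 ≈ 2.9560;  PNT prediction ≈ 2.9964.

π(476) = 91 and π(1724) = 269, so π(1724)/π(476) ≈ 2.9560. The PNT-predicted ratio is (1724/ln(1724)) / (476/ln(476)) ≈ 2.9964. The two agree to within a few percent, as expected.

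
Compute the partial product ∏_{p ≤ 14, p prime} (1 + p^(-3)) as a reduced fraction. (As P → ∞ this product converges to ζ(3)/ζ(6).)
∏ = 431631936/365525875

The primes p ≤ 14 are [2, 3, 5, 7, 11, 13]. For each, (1 + 1/p^3) = (p^3 + 1)/p^3. Multiplying these fractions over p ∈ [2, 3, 5, 7, 11, 13] gives 431631936/365525875. (In the limit P → ∞ this tends to ζ(3)/ζ(6).)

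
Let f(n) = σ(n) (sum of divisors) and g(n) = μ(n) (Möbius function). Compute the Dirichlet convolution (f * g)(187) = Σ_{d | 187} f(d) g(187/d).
(σ * μ)(187) = 187

Divisors of 187: [1, 11, 17, 187]. For each d | 187:
  d = 1: σ(1) · μ(187/1) = 1 · 1 = 1
  d = 11: σ(11) · μ(187/11) = 12 · -1 = -12
  d = 17: σ(17) · μ(187/17) = 18 · -1 = -18
  d = 187: σ(187) · μ(187/187) = 216 · 1 = 216
Summing: (σ * μ)(187) = 1 + -12 + -18 + 216 = 187.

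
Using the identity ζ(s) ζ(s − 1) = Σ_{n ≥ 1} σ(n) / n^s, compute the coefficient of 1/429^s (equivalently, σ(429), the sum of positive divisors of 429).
σ(429) = 672

In the product (Σ m^0/m^s)(Σ k / k^s) = Σ (Σ_{d | n} d) / n^s, the coefficient of 1/n^s is σ(n) = Σ_{d | n} d. For n = 429, divisors are [1, 3, 11, 13, 33, 39, 143, 429]; summing: σ(429) = 672.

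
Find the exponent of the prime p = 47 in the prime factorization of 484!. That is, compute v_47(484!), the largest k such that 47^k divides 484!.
v_47(484!) = 10

Legendre's formula: v_p(n!) = Σ_{k ≥ 1} ⌊n / p^k⌋. For p = 47, n = 484, the terms are:
  ⌊484/47^1⌋ = ⌊484/47⌋ = 10
(the next term ⌊484/47^2⌋ = 0, terminating the sum). Summing: v_47(484!) = 10 = 10.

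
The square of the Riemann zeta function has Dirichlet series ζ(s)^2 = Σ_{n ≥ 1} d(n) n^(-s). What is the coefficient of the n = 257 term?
d(257) = 2

ζ(s)^2 = (Σ 1/m^s)(Σ 1/k^s). The coefficient of 1/n^s in the product is the number of ordered pairs (m, k) with mk = n, which equals d(n). For n = 257, divisors are [1, 257], so d(257) = 2.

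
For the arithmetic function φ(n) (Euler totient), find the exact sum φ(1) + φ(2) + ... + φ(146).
Σ_{n ≤ 146} φ(n) = 6514

Compute φ(n) for each 1 ≤ n ≤ 146: φ(1) = 1, φ(2) = 1, φ(3) = 2, φ(4) = 2, φ(5) = 4, φ(6) = 2, φ(7) = 6, φ(8) = 4, φ(9) = 6, φ(10) = 4, φ(11) = 10, φ(12) = 4, φ(13) = 12, φ(14) = 6, φ(15) = 8, φ(16) = 8, φ(17) = 16, φ(18) = 6, φ(19) = 18, φ(20) = 8, φ(21) = 12, φ(22) = 10, φ(23) = 22, φ(24) = 8, φ(25) = 20, φ(26) = 12, φ(27) = 18, φ(28) = 12, φ(29) = 28, φ(30) = 8, φ(31) = 30, φ(32) = 16, φ(33) = 20, φ(34) = 16, φ(35) = 24, φ(36) = 12, φ(37) = 36, φ(38) = 18, φ(39) = 24, φ(40) = 16, φ(41) = 40, φ(42) = 12, φ(43) = 42, φ(44) = 20, φ(45) = 24, φ(46) = 22, φ(47) = 46, φ(48) = 16, φ(49) = 42, φ(50) = 20, φ(51) = 32, φ(52) = 24, φ(53) = 52, φ(54) = 18, φ(55) = 40, φ(56) = 24, φ(57) = 36, φ(58) = 28, φ(59) = 58, φ(60) = 16, φ(61) = 60, φ(62) = 30, φ(63) = 36, φ(64) = 32, φ(65) = 48, φ(66) = 20, φ(67) = 66, φ(68) = 32, φ(69) = 44, φ(70) = 24, φ(71) = 70, φ(72) = 24, φ(73) = 72, φ(74) = 36, φ(75) = 40, φ(76) = 36, φ(77) = 60, φ(78) = 24, φ(79) = 78, φ(80) = 32, φ(81) = 54, φ(82) = 40, φ(83) = 82, φ(84) = 24, φ(85) = 64, φ(86) = 42, φ(87) = 56, φ(88) = 40, φ(89) = 88, φ(90) = 24, φ(91) = 72, φ(92) = 44, φ(93) = 60, φ(94) = 46, φ(95) = 72, φ(96) = 32, φ(97) = 96, φ(98) = 42, φ(99) = 60, φ(100) = 40, φ(101) = 100, φ(102) = 32, φ(103) = 102, φ(104) = 48, φ(105) = 48, φ(106) = 52, φ(107) = 106, φ(108) = 36, φ(109) = 108, φ(110) = 40, φ(111) = 72, φ(112) = 48, φ(113) = 112, φ(114) = 36, φ(115) = 88, φ(116) = 56, φ(117) = 72, φ(118) = 58, φ(119) = 96, φ(120) = 32, φ(121) = 110, φ(122) = 60, φ(123) = 80, φ(124) = 60, φ(125) = 100, φ(126) = 36, φ(127) = 126, φ(128) = 64, φ(129) = 84, φ(130) = 48, φ(131) = 130, φ(132) = 40, φ(133) = 108, φ(134) = 66, φ(135) = 72, φ(136) = 64, φ(137) = 136, φ(138) = 44, φ(139) = 138, φ(140) = 48, φ(141) = 92, φ(142) = 70, φ(143) = 120, φ(144) = 48, φ(145) = 112, φ(146) = 72. Summing all 146 values: 6514. (Average order: Σ_{n ≤ x} φ(n) ~ (3/π²) x². For x = 146, (3/π²)·146² ≈ 6479.29.)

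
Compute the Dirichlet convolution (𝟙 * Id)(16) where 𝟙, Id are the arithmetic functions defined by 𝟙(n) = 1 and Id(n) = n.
(𝟙 * Id)(16) = 31

Divisors of 16: [1, 2, 4, 8, 16]. For each d | 16:
  d = 1: 𝟙(1) · Id(16/1) = 1 · 16 = 16
  d = 2: 𝟙(2) · Id(16/2) = 1 · 8 = 8
  d = 4: 𝟙(4) · Id(16/4) = 1 · 4 = 4
  d = 8: 𝟙(8) · Id(16/8) = 1 · 2 = 2
  d = 16: 𝟙(16) · Id(16/16) = 1 · 1 = 1
Summing: (𝟙 * Id)(16) = 16 + 8 + 4 + 2 + 1 = 31.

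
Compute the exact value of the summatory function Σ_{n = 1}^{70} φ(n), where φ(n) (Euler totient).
Σ_{n ≤ 70} φ(n) = 1494

Compute φ(n) for each 1 ≤ n ≤ 70: φ(1) = 1, φ(2) = 1, φ(3) = 2, φ(4) = 2, φ(5) = 4, φ(6) = 2, φ(7) = 6, φ(8) = 4, φ(9) = 6, φ(10) = 4, φ(11) = 10, φ(12) = 4, φ(13) = 12, φ(14) = 6, φ(15) = 8, φ(16) = 8, φ(17) = 16, φ(18) = 6, φ(19) = 18, φ(20) = 8, φ(21) = 12, φ(22) = 10, φ(23) = 22, φ(24) = 8, φ(25) = 20, φ(26) = 12, φ(27) = 18, φ(28) = 12, φ(29) = 28, φ(30) = 8, φ(31) = 30, φ(32) = 16, φ(33) = 20, φ(34) = 16, φ(35) = 24, φ(36) = 12, φ(37) = 36, φ(38) = 18, φ(39) = 24, φ(40) = 16, φ(41) = 40, φ(42) = 12, φ(43) = 42, φ(44) = 20, φ(45) = 24, φ(46) = 22, φ(47) = 46, φ(48) = 16, φ(49) = 42, φ(50) = 20, φ(51) = 32, φ(52) = 24, φ(53) = 52, φ(54) = 18, φ(55) = 40, φ(56) = 24, φ(57) = 36, φ(58) = 28, φ(59) = 58, φ(60) = 16, φ(61) = 60, φ(62) = 30, φ(63) = 36, φ(64) = 32, φ(65) = 48, φ(66) = 20, φ(67) = 66, φ(68) = 32, φ(69) = 44, φ(70) = 24. Summing all 70 values: 1494. (Average order: Σ_{n ≤ x} φ(n) ~ (3/π²) x². For x = 70, (3/π²)·70² ≈ 1489.42.)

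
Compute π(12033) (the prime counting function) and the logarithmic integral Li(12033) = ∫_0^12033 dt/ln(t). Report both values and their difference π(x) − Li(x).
π(12033) = 1440;  Li(12033) ≈ 1464.61;  π(x) − Li(x) ≈ -24.61.

Direct count of primes ≤ 12033 gives π(12033) = 1440. Numerical evaluation of the logarithmic integral gives Li(12033) ≈ 1464.61. The difference π(x) − Li(x) ≈ -24.61 is typically negative for small/moderate x (Li(x) overestimates), though Littlewood's theorem shows this sign changes infinitely often.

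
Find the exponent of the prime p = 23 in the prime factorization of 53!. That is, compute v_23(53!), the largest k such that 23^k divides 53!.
v_23(53!) = 2

Legendre's formula: v_p(n!) = Σ_{k ≥ 1} ⌊n / p^k⌋. For p = 23, n = 53, the terms are:
  ⌊53/23^1⌋ = ⌊53/23⌋ = 2
(the next term ⌊53/23^2⌋ = 0, terminating the sum). Summing: v_23(53!) = 2 = 2.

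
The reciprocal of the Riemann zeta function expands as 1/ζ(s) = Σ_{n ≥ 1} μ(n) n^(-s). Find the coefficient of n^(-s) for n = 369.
μ(369) = 0

Factor n = 369 = 3^2 · 41. μ(n) = 0 if any exponent ≥ 2 (not squarefree); otherwise μ(n) = (−1)^{ω(n)} where ω(n) is the number of distinct prime factors. Applying: μ(369) = 0.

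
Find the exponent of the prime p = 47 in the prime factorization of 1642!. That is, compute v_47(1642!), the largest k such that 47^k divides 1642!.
v_47(1642!) = 34

Legendre's formula: v_p(n!) = Σ_{k ≥ 1} ⌊n / p^k⌋. For p = 47, n = 1642, the terms are:
  ⌊1642/47^1⌋ = ⌊1642/47⌋ = 34
(the next term ⌊1642/47^2⌋ = 0, terminating the sum). Summing: v_47(1642!) = 34 = 34.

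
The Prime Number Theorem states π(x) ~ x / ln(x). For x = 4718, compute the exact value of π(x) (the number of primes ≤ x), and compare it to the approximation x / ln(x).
π(4718) = 635;  x/ln(x) ≈ 557.74;  relative error ≈ 12.17%.

Directly count primes up to 4718: π(4718) = 635. The PNT approximation gives 4718/ln(4718) ≈ 4718/8.45914 ≈ 557.74. Relative error (π(x) − x/ln(x)) / π(x) ≈ 12.17%; the approximation is known to undercount slightly (Li(x) is a better estimate).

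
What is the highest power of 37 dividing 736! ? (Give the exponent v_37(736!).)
v_37(736!) = 19

Legendre's formula: v_p(n!) = Σ_{k ≥ 1} ⌊n / p^k⌋. For p = 37, n = 736, the terms are:
  ⌊736/37^1⌋ = ⌊736/37⌋ = 19
(the next term ⌊736/37^2⌋ = 0, terminating the sum). Summing: v_37(736!) = 19 = 19.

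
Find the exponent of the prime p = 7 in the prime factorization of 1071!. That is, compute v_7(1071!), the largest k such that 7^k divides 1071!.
v_7(1071!) = 177

Legendre's formula: v_p(n!) = Σ_{k ≥ 1} ⌊n / p^k⌋. For p = 7, n = 1071, the terms are:
  ⌊1071/7^1⌋ = ⌊1071/7⌋ = 153
  ⌊1071/7^2⌋ = ⌊1071/49⌋ = 21
  ⌊1071/7^3⌋ = ⌊1071/343⌋ = 3
(the next term ⌊1071/7^4⌋ = 0, terminating the sum). Summing: v_7(1071!) = 153 + 21 + 3 = 177.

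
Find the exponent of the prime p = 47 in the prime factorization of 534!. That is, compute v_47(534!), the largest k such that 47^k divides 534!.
v_47(534!) = 11

Legendre's formula: v_p(n!) = Σ_{k ≥ 1} ⌊n / p^k⌋. For p = 47, n = 534, the terms are:
  ⌊534/47^1⌋ = ⌊534/47⌋ = 11
(the next term ⌊534/47^2⌋ = 0, terminating the sum). Summing: v_47(534!) = 11 = 11.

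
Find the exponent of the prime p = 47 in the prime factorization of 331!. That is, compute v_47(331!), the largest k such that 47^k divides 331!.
v_47(331!) = 7

Legendre's formula: v_p(n!) = Σ_{k ≥ 1} ⌊n / p^k⌋. For p = 47, n = 331, the terms are:
  ⌊331/47^1⌋ = ⌊331/47⌋ = 7
(the next term ⌊331/47^2⌋ = 0, terminating the sum). Summing: v_47(331!) = 7 = 7.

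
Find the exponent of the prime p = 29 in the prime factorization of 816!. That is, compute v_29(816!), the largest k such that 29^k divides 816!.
v_29(816!) = 28

Legendre's formula: v_p(n!) = Σ_{k ≥ 1} ⌊n / p^k⌋. For p = 29, n = 816, the terms are:
  ⌊816/29^1⌋ = ⌊816/29⌋ = 28
(the next term ⌊816/29^2⌋ = 0, terminating the sum). Summing: v_29(816!) = 28 = 28.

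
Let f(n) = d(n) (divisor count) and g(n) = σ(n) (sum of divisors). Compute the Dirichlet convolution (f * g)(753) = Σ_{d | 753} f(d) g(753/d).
(d * σ)(753) = 1524

Divisors of 753: [1, 3, 251, 753]. For each d | 753:
  d = 1: d(1) · σ(753/1) = 1 · 1008 = 1008
  d = 3: d(3) · σ(753/3) = 2 · 252 = 504
  d = 251: d(251) · σ(753/251) = 2 · 4 = 8
  d = 753: d(753) · σ(753/753) = 4 · 1 = 4
Summing: (d * σ)(753) = 1008 + 504 + 8 + 4 = 1524.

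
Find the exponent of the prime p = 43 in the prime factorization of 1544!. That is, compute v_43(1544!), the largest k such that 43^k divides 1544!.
v_43(1544!) = 35

Legendre's formula: v_p(n!) = Σ_{k ≥ 1} ⌊n / p^k⌋. For p = 43, n = 1544, the terms are:
  ⌊1544/43^1⌋ = ⌊1544/43⌋ = 35
(the next term ⌊1544/43^2⌋ = 0, terminating the sum). Summing: v_43(1544!) = 35 = 35.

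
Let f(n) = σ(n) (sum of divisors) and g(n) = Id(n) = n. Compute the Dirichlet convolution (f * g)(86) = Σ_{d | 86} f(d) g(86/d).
(σ * Id)(86) = 435

Divisors of 86: [1, 2, 43, 86]. For each d | 86:
  d = 1: σ(1) · Id(86/1) = 1 · 86 = 86
  d = 2: σ(2) · Id(86/2) = 3 · 43 = 129
  d = 43: σ(43) · Id(86/43) = 44 · 2 = 88
  d = 86: σ(86) · Id(86/86) = 132 · 1 = 132
Summing: (σ * Id)(86) = 86 + 129 + 88 + 132 = 435.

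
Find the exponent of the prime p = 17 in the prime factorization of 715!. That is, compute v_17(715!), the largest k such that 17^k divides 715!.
v_17(715!) = 44

Legendre's formula: v_p(n!) = Σ_{k ≥ 1} ⌊n / p^k⌋. For p = 17, n = 715, the terms are:
  ⌊715/17^1⌋ = ⌊715/17⌋ = 42
  ⌊715/17^2⌋ = ⌊715/289⌋ = 2
(the next term ⌊715/17^3⌋ = 0, terminating the sum). Summing: v_17(715!) = 42 + 2 = 44.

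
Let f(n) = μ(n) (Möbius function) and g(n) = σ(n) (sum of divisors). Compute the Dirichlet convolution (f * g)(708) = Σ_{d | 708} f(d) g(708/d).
(μ * σ)(708) = 708

Divisors of 708: [1, 2, 3, 4, 6, 12, 59, 118, 177, 236, 354, 708]. For each d | 708:
  d = 1: μ(1) · σ(708/1) = 1 · 1680 = 1680
  d = 2: μ(2) · σ(708/2) = -1 · 720 = -720
  d = 3: μ(3) · σ(708/3) = -1 · 420 = -420
  d = 4: μ(4) · σ(708/4) = 0 · 240 = 0
  d = 6: μ(6) · σ(708/6) = 1 · 180 = 180
  d = 12: μ(12) · σ(708/12) = 0 · 60 = 0
  d = 59: μ(59) · σ(708/59) = -1 · 28 = -28
  d = 118: μ(118) · σ(708/118) = 1 · 12 = 12
  d = 177: μ(177) · σ(708/177) = 1 · 7 = 7
  d = 236: μ(236) · σ(708/236) = 0 · 4 = 0
  d = 354: μ(354) · σ(708/354) = -1 · 3 = -3
  d = 708: μ(708) · σ(708/708) = 0 · 1 = 0
Summing: (μ * σ)(708) = 1680 + -720 + -420 + 0 + 180 + 0 + -28 + 12 + 7 + 0 + -3 + 0 = 708.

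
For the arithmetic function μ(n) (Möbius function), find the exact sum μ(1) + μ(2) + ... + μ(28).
Σ_{n ≤ 28} μ(n) = -1

Compute μ(n) for each 1 ≤ n ≤ 28: μ(1) = 1, μ(2) = -1, μ(3) = -1, μ(4) = 0, μ(5) = -1, μ(6) = 1, μ(7) = -1, μ(8) = 0, μ(9) = 0, μ(10) = 1, μ(11) = -1, μ(12) = 0, μ(13) = -1, μ(14) = 1, μ(15) = 1, μ(16) = 0, μ(17) = -1, μ(18) = 0, μ(19) = -1, μ(20) = 0, μ(21) = 1, μ(22) = 1, μ(23) = -1, μ(24) = 0, μ(25) = 0, μ(26) = 1, μ(27) = 0, μ(28) = 0. Summing all 28 values: -1. (Mertens function M(x) = Σ_{n ≤ x} μ(n); on average M(x) should be small (PNT ⟺ M(x) = o(x)).)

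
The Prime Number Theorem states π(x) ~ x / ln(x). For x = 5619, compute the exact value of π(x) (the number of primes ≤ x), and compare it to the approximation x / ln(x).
π(5619) = 738;  x/ln(x) ≈ 650.81;  relative error ≈ 11.81%.

Directly count primes up to 5619: π(5619) = 738. The PNT approximation gives 5619/ln(5619) ≈ 5619/8.63391 ≈ 650.81. Relative error (π(x) − x/ln(x)) / π(x) ≈ 11.81%; the approximation is known to undercount slightly (Li(x) is a better estimate).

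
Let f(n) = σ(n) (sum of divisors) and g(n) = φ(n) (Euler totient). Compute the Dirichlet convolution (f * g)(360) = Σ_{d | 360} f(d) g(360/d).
(σ * φ)(360) = 8640

Divisors of 360: [1, 2, 3, 4, 5, 6, 8, 9, 10, 12, 15, 18, 20, 24, 30, 36, 40, 45, 60, 72, 90, 120, 180, 360]. For each d | 360:
  d = 1: σ(1) · φ(360/1) = 1 · 96 = 96
  d = 2: σ(2) · φ(360/2) = 3 · 48 = 144
  d = 3: σ(3) · φ(360/3) = 4 · 32 = 128
  d = 4: σ(4) · φ(360/4) = 7 · 24 = 168
  d = 5: σ(5) · φ(360/5) = 6 · 24 = 144
  d = 6: σ(6) · φ(360/6) = 12 · 16 = 192
  d = 8: σ(8) · φ(360/8) = 15 · 24 = 360
  d = 9: σ(9) · φ(360/9) = 13 · 16 = 208
  d = 10: σ(10) · φ(360/10) = 18 · 12 = 216
  d = 12: σ(12) · φ(360/12) = 28 · 8 = 224
  d = 15: σ(15) · φ(360/15) = 24 · 8 = 192
  d = 18: σ(18) · φ(360/18) = 39 · 8 = 312
  d = 20: σ(20) · φ(360/20) = 42 · 6 = 252
  d = 24: σ(24) · φ(360/24) = 60 · 8 = 480
  d = 30: σ(30) · φ(360/30) = 72 · 4 = 288
  d = 36: σ(36) · φ(360/36) = 91 · 4 = 364
  d = 40: σ(40) · φ(360/40) = 90 · 6 = 540
  d = 45: σ(45) · φ(360/45) = 78 · 4 = 312
  d = 60: σ(60) · φ(360/60) = 168 · 2 = 336
  d = 72: σ(72) · φ(360/72) = 195 · 4 = 780
  d = 90: σ(90) · φ(360/90) = 234 · 2 = 468
  d = 120: σ(120) · φ(360/120) = 360 · 2 = 720
  d = 180: σ(180) · φ(360/180) = 546 · 1 = 546
  d = 360: σ(360) · φ(360/360) = 1170 · 1 = 1170
Summing: (σ * φ)(360) = 96 + 144 + 128 + 168 + 144 + 192 + 360 + 208 + 216 + 224 + 192 + 312 + 252 + 480 + 288 + 364 + 540 + 312 + 336 + 780 + 468 + 720 + 546 + 1170 = 8640.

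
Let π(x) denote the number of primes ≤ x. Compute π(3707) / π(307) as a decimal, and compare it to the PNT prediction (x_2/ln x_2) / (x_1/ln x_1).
π(3707)/π(307) = 517/63 ≈ 8.2063;  PNT prediction ≈ 8.4146.

π(307) = 63 and π(3707) = 517, so π(3707)/π(307) ≈ 8.2063. The PNT-predicted ratio is (3707/ln(3707)) / (307/ln(307)) ≈ 8.4146. The two agree to within a few percent, as expected.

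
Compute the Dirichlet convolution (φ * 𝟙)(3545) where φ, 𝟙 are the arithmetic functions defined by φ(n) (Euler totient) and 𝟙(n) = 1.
(φ * 𝟙)(3545) = 3545

Divisors of 3545: [1, 5, 709, 3545]. For each d | 3545:
  d = 1: φ(1) · 𝟙(3545/1) = 1 · 1 = 1
  d = 5: φ(5) · 𝟙(3545/5) = 4 · 1 = 4
  d = 709: φ(709) · 𝟙(3545/709) = 708 · 1 = 708
  d = 3545: φ(3545) · 𝟙(3545/3545) = 2832 · 1 = 2832
Summing: (φ * 𝟙)(3545) = 1 + 4 + 708 + 2832 = 3545.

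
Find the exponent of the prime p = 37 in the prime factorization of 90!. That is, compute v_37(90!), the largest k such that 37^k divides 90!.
v_37(90!) = 2

Legendre's formula: v_p(n!) = Σ_{k ≥ 1} ⌊n / p^k⌋. For p = 37, n = 90, the terms are:
  ⌊90/37^1⌋ = ⌊90/37⌋ = 2
(the next term ⌊90/37^2⌋ = 0, terminating the sum). Summing: v_37(90!) = 2 = 2.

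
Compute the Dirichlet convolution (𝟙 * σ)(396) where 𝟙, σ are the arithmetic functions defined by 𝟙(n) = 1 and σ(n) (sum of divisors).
(𝟙 * σ)(396) = 2574

Divisors of 396: [1, 2, 3, 4, 6, 9, 11, 12, 18, 22, 33, 36, 44, 66, 99, 132, 198, 396]. For each d | 396:
  d = 1: 𝟙(1) · σ(396/1) = 1 · 1092 = 1092
  d = 2: 𝟙(2) · σ(396/2) = 1 · 468 = 468
  d = 3: 𝟙(3) · σ(396/3) = 1 · 336 = 336
  d = 4: 𝟙(4) · σ(396/4) = 1 · 156 = 156
  d = 6: 𝟙(6) · σ(396/6) = 1 · 144 = 144
  d = 9: 𝟙(9) · σ(396/9) = 1 · 84 = 84
  d = 11: 𝟙(11) · σ(396/11) = 1 · 91 = 91
  d = 12: 𝟙(12) · σ(396/12) = 1 · 48 = 48
  d = 18: 𝟙(18) · σ(396/18) = 1 · 36 = 36
  d = 22: 𝟙(22) · σ(396/22) = 1 · 39 = 39
  d = 33: 𝟙(33) · σ(396/33) = 1 · 28 = 28
  d = 36: 𝟙(36) · σ(396/36) = 1 · 12 = 12
  d = 44: 𝟙(44) · σ(396/44) = 1 · 13 = 13
  d = 66: 𝟙(66) · σ(396/66) = 1 · 12 = 12
  d = 99: 𝟙(99) · σ(396/99) = 1 · 7 = 7
  d = 132: 𝟙(132) · σ(396/132) = 1 · 4 = 4
  d = 198: 𝟙(198) · σ(396/198) = 1 · 3 = 3
  d = 396: 𝟙(396) · σ(396/396) = 1 · 1 = 1
Summing: (𝟙 * σ)(396) = 1092 + 468 + 336 + 156 + 144 + 84 + 91 + 48 + 36 + 39 + 28 + 12 + 13 + 12 + 7 + 4 + 3 + 1 = 2574.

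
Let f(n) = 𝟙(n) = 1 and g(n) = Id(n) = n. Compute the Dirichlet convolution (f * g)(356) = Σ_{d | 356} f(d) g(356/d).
(𝟙 * Id)(356) = 630

Divisors of 356: [1, 2, 4, 89, 178, 356]. For each d | 356:
  d = 1: 𝟙(1) · Id(356/1) = 1 · 356 = 356
  d = 2: 𝟙(2) · Id(356/2) = 1 · 178 = 178
  d = 4: 𝟙(4) · Id(356/4) = 1 · 89 = 89
  d = 89: 𝟙(89) · Id(356/89) = 1 · 4 = 4
  d = 178: 𝟙(178) · Id(356/178) = 1 · 2 = 2
  d = 356: 𝟙(356) · Id(356/356) = 1 · 1 = 1
Summing: (𝟙 * Id)(356) = 356 + 178 + 89 + 4 + 2 + 1 = 630.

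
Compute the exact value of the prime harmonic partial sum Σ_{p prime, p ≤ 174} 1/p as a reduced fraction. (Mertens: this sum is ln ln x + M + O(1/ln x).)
Σ 1/p = 319420215161551700804173656907103406301944826032199624513259054823197/166589903787325219380851695350896256250980509594874862046961683989710

π(174) = 40, so the primes ≤ 174 are [2, 3, 5, 7, 11, 13, 17, 19, 23, 29, 31, 37, 41, 43, 47, 53, 59, 61, 67, 71, 73, 79, 83, 89, 97, 101, 103, 107, 109, 113, 127, 131, 137, 139, 149, 151, 157, 163, 167, 173]. Summing 1/p over these primes: 319420215161551700804173656907103406301944826032199624513259054823197/166589903787325219380851695350896256250980509594874862046961683989710 ≈ 1.9174. Mertens estimate ln ln(174) + 0.2615 ≈ 1.9023.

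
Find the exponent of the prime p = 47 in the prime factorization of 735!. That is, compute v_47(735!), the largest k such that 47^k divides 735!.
v_47(735!) = 15

Legendre's formula: v_p(n!) = Σ_{k ≥ 1} ⌊n / p^k⌋. For p = 47, n = 735, the terms are:
  ⌊735/47^1⌋ = ⌊735/47⌋ = 15
(the next term ⌊735/47^2⌋ = 0, terminating the sum). Summing: v_47(735!) = 15 = 15.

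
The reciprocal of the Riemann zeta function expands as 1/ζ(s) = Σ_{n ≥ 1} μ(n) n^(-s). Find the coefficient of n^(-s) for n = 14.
μ(14) = 1

Factor n = 14 = 2 · 7. μ(n) = 0 if any exponent ≥ 2 (not squarefree); otherwise μ(n) = (−1)^{ω(n)} where ω(n) is the number of distinct prime factors. Applying: μ(14) = 1.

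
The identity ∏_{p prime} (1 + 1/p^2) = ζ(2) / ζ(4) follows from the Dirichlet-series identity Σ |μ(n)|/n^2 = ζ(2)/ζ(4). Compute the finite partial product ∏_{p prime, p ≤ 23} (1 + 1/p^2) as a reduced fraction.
∏ = 3394003400000/2252055594789

The primes p ≤ 23 are [2, 3, 5, 7, 11, 13, 17, 19, 23]. For each, (1 + 1/p^2) = (p^2 + 1)/p^2. Multiplying these fractions over p ∈ [2, 3, 5, 7, 11, 13, 17, 19, 23] gives 3394003400000/2252055594789. (In the limit P → ∞ this tends to ζ(2)/ζ(4).)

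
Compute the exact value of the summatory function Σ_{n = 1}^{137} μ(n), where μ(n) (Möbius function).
Σ_{n ≤ 137} μ(n) = -2

Compute μ(n) for each 1 ≤ n ≤ 137: μ(1) = 1, μ(2) = -1, μ(3) = -1, μ(4) = 0, μ(5) = -1, μ(6) = 1, μ(7) = -1, μ(8) = 0, μ(9) = 0, μ(10) = 1, μ(11) = -1, μ(12) = 0, μ(13) = -1, μ(14) = 1, μ(15) = 1, μ(16) = 0, μ(17) = -1, μ(18) = 0, μ(19) = -1, μ(20) = 0, μ(21) = 1, μ(22) = 1, μ(23) = -1, μ(24) = 0, μ(25) = 0, μ(26) = 1, μ(27) = 0, μ(28) = 0, μ(29) = -1, μ(30) = -1, μ(31) = -1, μ(32) = 0, μ(33) = 1, μ(34) = 1, μ(35) = 1, μ(36) = 0, μ(37) = -1, μ(38) = 1, μ(39) = 1, μ(40) = 0, μ(41) = -1, μ(42) = -1, μ(43) = -1, μ(44) = 0, μ(45) = 0, μ(46) = 1, μ(47) = -1, μ(48) = 0, μ(49) = 0, μ(50) = 0, μ(51) = 1, μ(52) = 0, μ(53) = -1, μ(54) = 0, μ(55) = 1, μ(56) = 0, μ(57) = 1, μ(58) = 1, μ(59) = -1, μ(60) = 0, μ(61) = -1, μ(62) = 1, μ(63) = 0, μ(64) = 0, μ(65) = 1, μ(66) = -1, μ(67) = -1, μ(68) = 0, μ(69) = 1, μ(70) = -1, μ(71) = -1, μ(72) = 0, μ(73) = -1, μ(74) = 1, μ(75) = 0, μ(76) = 0, μ(77) = 1, μ(78) = -1, μ(79) = -1, μ(80) = 0, μ(81) = 0, μ(82) = 1, μ(83) = -1, μ(84) = 0, μ(85) = 1, μ(86) = 1, μ(87) = 1, μ(88) = 0, μ(89) = -1, μ(90) = 0, μ(91) = 1, μ(92) = 0, μ(93) = 1, μ(94) = 1, μ(95) = 1, μ(96) = 0, μ(97) = -1, μ(98) = 0, μ(99) = 0, μ(100) = 0, μ(101) = -1, μ(102) = -1, μ(103) = -1, μ(104) = 0, μ(105) = -1, μ(106) = 1, μ(107) = -1, μ(108) = 0, μ(109) = -1, μ(110) = -1, μ(111) = 1, μ(112) = 0, μ(113) = -1, μ(114) = -1, μ(115) = 1, μ(116) = 0, μ(117) = 0, μ(118) = 1, μ(119) = 1, μ(120) = 0, μ(121) = 0, μ(122) = 1, μ(123) = 1, μ(124) = 0, μ(125) = 0, μ(126) = 0, μ(127) = -1, μ(128) = 0, μ(129) = 1, μ(130) = -1, μ(131) = -1, μ(132) = 0, μ(133) = 1, μ(134) = 1, μ(135) = 0, μ(136) = 0, μ(137) = -1. Summing all 137 values: -2. (Mertens function M(x) = Σ_{n ≤ x} μ(n); on average M(x) should be small (PNT ⟺ M(x) = o(x)).)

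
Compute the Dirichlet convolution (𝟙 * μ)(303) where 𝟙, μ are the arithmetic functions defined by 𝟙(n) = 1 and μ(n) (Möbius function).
(𝟙 * μ)(303) = 0

Divisors of 303: [1, 3, 101, 303]. For each d | 303:
  d = 1: 𝟙(1) · μ(303/1) = 1 · 1 = 1
  d = 3: 𝟙(3) · μ(303/3) = 1 · -1 = -1
  d = 101: 𝟙(101) · μ(303/101) = 1 · -1 = -1
  d = 303: 𝟙(303) · μ(303/303) = 1 · 1 = 1
Summing: (𝟙 * μ)(303) = 1 + -1 + -1 + 1 = 0.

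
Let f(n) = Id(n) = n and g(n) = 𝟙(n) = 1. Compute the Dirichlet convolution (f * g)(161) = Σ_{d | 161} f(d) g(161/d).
(Id * 𝟙)(161) = 192

Divisors of 161: [1, 7, 23, 161]. For each d | 161:
  d = 1: Id(1) · 𝟙(161/1) = 1 · 1 = 1
  d = 7: Id(7) · 𝟙(161/7) = 7 · 1 = 7
  d = 23: Id(23) · 𝟙(161/23) = 23 · 1 = 23
  d = 161: Id(161) · 𝟙(161/161) = 161 · 1 = 161
Summing: (Id * 𝟙)(161) = 1 + 7 + 23 + 161 = 192.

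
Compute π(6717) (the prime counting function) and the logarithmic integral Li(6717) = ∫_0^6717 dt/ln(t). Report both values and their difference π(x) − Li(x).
π(6717) = 866;  Li(6717) ≈ 882.29;  π(x) − Li(x) ≈ -16.29.

Direct count of primes ≤ 6717 gives π(6717) = 866. Numerical evaluation of the logarithmic integral gives Li(6717) ≈ 882.29. The difference π(x) − Li(x) ≈ -16.29 is typically negative for small/moderate x (Li(x) overestimates), though Littlewood's theorem shows this sign changes infinitely often.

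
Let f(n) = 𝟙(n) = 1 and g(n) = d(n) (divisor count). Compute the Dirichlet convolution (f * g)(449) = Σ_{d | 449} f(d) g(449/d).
(𝟙 * d)(449) = 3

Divisors of 449: [1, 449]. For each d | 449:
  d = 1: 𝟙(1) · d(449/1) = 1 · 2 = 2
  d = 449: 𝟙(449) · d(449/449) = 1 · 1 = 1
Summing: (𝟙 * d)(449) = 2 + 1 = 3.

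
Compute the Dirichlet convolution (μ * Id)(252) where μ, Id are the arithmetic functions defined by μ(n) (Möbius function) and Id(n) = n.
(μ * Id)(252) = 72

Divisors of 252: [1, 2, 3, 4, 6, 7, 9, 12, 14, 18, 21, 28, 36, 42, 63, 84, 126, 252]. For each d | 252:
  d = 1: μ(1) · Id(252/1) = 1 · 252 = 252
  d = 2: μ(2) · Id(252/2) = -1 · 126 = -126
  d = 3: μ(3) · Id(252/3) = -1 · 84 = -84
  d = 4: μ(4) · Id(252/4) = 0 · 63 = 0
  d = 6: μ(6) · Id(252/6) = 1 · 42 = 42
  d = 7: μ(7) · Id(252/7) = -1 · 36 = -36
  d = 9: μ(9) · Id(252/9) = 0 · 28 = 0
  d = 12: μ(12) · Id(252/12) = 0 · 21 = 0
  d = 14: μ(14) · Id(252/14) = 1 · 18 = 18
  d = 18: μ(18) · Id(252/18) = 0 · 14 = 0
  d = 21: μ(21) · Id(252/21) = 1 · 12 = 12
  d = 28: μ(28) · Id(252/28) = 0 · 9 = 0
  d = 36: μ(36) · Id(252/36) = 0 · 7 = 0
  d = 42: μ(42) · Id(252/42) = -1 · 6 = -6
  d = 63: μ(63) · Id(252/63) = 0 · 4 = 0
  d = 84: μ(84) · Id(252/84) = 0 · 3 = 0
  d = 126: μ(126) · Id(252/126) = 0 · 2 = 0
  d = 252: μ(252) · Id(252/252) = 0 · 1 = 0
Summing: (μ * Id)(252) = 252 + -126 + -84 + 0 + 42 + -36 + 0 + 0 + 18 + 0 + 12 + 0 + 0 + -6 + 0 + 0 + 0 + 0 = 72.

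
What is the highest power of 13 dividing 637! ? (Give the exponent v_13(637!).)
v_13(637!) = 52

Legendre's formula: v_p(n!) = Σ_{k ≥ 1} ⌊n / p^k⌋. For p = 13, n = 637, the terms are:
  ⌊637/13^1⌋ = ⌊637/13⌋ = 49
  ⌊637/13^2⌋ = ⌊637/169⌋ = 3
(the next term ⌊637/13^3⌋ = 0, terminating the sum). Summing: v_13(637!) = 49 + 3 = 52.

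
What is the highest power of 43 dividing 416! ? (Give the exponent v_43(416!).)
v_43(416!) = 9

Legendre's formula: v_p(n!) = Σ_{k ≥ 1} ⌊n / p^k⌋. For p = 43, n = 416, the terms are:
  ⌊416/43^1⌋ = ⌊416/43⌋ = 9
(the next term ⌊416/43^2⌋ = 0, terminating the sum). Summing: v_43(416!) = 9 = 9.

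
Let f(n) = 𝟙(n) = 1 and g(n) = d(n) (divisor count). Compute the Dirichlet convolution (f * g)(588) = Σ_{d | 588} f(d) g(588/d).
(𝟙 * d)(588) = 108

Divisors of 588: [1, 2, 3, 4, 6, 7, 12, 14, 21, 28, 42, 49, 84, 98, 147, 196, 294, 588]. For each d | 588:
  d = 1: 𝟙(1) · d(588/1) = 1 · 18 = 18
  d = 2: 𝟙(2) · d(588/2) = 1 · 12 = 12
  d = 3: 𝟙(3) · d(588/3) = 1 · 9 = 9
  d = 4: 𝟙(4) · d(588/4) = 1 · 6 = 6
  d = 6: 𝟙(6) · d(588/6) = 1 · 6 = 6
  d = 7: 𝟙(7) · d(588/7) = 1 · 12 = 12
  d = 12: 𝟙(12) · d(588/12) = 1 · 3 = 3
  d = 14: 𝟙(14) · d(588/14) = 1 · 8 = 8
  d = 21: 𝟙(21) · d(588/21) = 1 · 6 = 6
  d = 28: 𝟙(28) · d(588/28) = 1 · 4 = 4
  d = 42: 𝟙(42) · d(588/42) = 1 · 4 = 4
  d = 49: 𝟙(49) · d(588/49) = 1 · 6 = 6
  d = 84: 𝟙(84) · d(588/84) = 1 · 2 = 2
  d = 98: 𝟙(98) · d(588/98) = 1 · 4 = 4
  d = 147: 𝟙(147) · d(588/147) = 1 · 3 = 3
  d = 196: 𝟙(196) · d(588/196) = 1 · 2 = 2
  d = 294: 𝟙(294) · d(588/294) = 1 · 2 = 2
  d = 588: 𝟙(588) · d(588/588) = 1 · 1 = 1
Summing: (𝟙 * d)(588) = 18 + 12 + 9 + 6 + 6 + 12 + 3 + 8 + 6 + 4 + 4 + 6 + 2 + 4 + 3 + 2 + 2 + 1 = 108.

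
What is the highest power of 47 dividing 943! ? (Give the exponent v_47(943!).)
v_47(943!) = 20

Legendre's formula: v_p(n!) = Σ_{k ≥ 1} ⌊n / p^k⌋. For p = 47, n = 943, the terms are:
  ⌊943/47^1⌋ = ⌊943/47⌋ = 20
(the next term ⌊943/47^2⌋ = 0, terminating the sum). Summing: v_47(943!) = 20 = 20.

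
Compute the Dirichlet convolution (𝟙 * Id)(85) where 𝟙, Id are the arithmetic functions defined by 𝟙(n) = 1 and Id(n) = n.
(𝟙 * Id)(85) = 108

Divisors of 85: [1, 5, 17, 85]. For each d | 85:
  d = 1: 𝟙(1) · Id(85/1) = 1 · 85 = 85
  d = 5: 𝟙(5) · Id(85/5) = 1 · 17 = 17
  d = 17: 𝟙(17) · Id(85/17) = 1 · 5 = 5
  d = 85: 𝟙(85) · Id(85/85) = 1 · 1 = 1
Summing: (𝟙 * Id)(85) = 85 + 17 + 5 + 1 = 108.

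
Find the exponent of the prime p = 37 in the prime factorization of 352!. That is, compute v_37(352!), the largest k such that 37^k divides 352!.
v_37(352!) = 9

Legendre's formula: v_p(n!) = Σ_{k ≥ 1} ⌊n / p^k⌋. For p = 37, n = 352, the terms are:
  ⌊352/37^1⌋ = ⌊352/37⌋ = 9
(the next term ⌊352/37^2⌋ = 0, terminating the sum). Summing: v_37(352!) = 9 = 9.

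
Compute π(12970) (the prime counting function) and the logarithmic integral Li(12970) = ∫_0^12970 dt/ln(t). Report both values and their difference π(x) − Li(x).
π(12970) = 1544;  Li(12970) ≈ 1563.94;  π(x) − Li(x) ≈ -19.94.

Direct count of primes ≤ 12970 gives π(12970) = 1544. Numerical evaluation of the logarithmic integral gives Li(12970) ≈ 1563.94. The difference π(x) − Li(x) ≈ -19.94 is typically negative for small/moderate x (Li(x) overestimates), though Littlewood's theorem shows this sign changes infinitely often.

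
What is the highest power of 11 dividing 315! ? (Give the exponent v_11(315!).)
v_11(315!) = 30

Legendre's formula: v_p(n!) = Σ_{k ≥ 1} ⌊n / p^k⌋. For p = 11, n = 315, the terms are:
  ⌊315/11^1⌋ = ⌊315/11⌋ = 28
  ⌊315/11^2⌋ = ⌊315/121⌋ = 2
(the next term ⌊315/11^3⌋ = 0, terminating the sum). Summing: v_11(315!) = 28 + 2 = 30.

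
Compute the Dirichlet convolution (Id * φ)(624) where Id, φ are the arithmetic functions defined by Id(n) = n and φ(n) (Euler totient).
(Id * φ)(624) = 6000

Divisors of 624: [1, 2, 3, 4, 6, 8, 12, 13, 16, 24, 26, 39, 48, 52, 78, 104, 156, 208, 312, 624]. For each d | 624:
  d = 1: Id(1) · φ(624/1) = 1 · 192 = 192
  d = 2: Id(2) · φ(624/2) = 2 · 96 = 192
  d = 3: Id(3) · φ(624/3) = 3 · 96 = 288
  d = 4: Id(4) · φ(624/4) = 4 · 48 = 192
  d = 6: Id(6) · φ(624/6) = 6 · 48 = 288
  d = 8: Id(8) · φ(624/8) = 8 · 24 = 192
  d = 12: Id(12) · φ(624/12) = 12 · 24 = 288
  d = 13: Id(13) · φ(624/13) = 13 · 16 = 208
  d = 16: Id(16) · φ(624/16) = 16 · 24 = 384
  d = 24: Id(24) · φ(624/24) = 24 · 12 = 288
  d = 26: Id(26) · φ(624/26) = 26 · 8 = 208
  d = 39: Id(39) · φ(624/39) = 39 · 8 = 312
  d = 48: Id(48) · φ(624/48) = 48 · 12 = 576
  d = 52: Id(52) · φ(624/52) = 52 · 4 = 208
  d = 78: Id(78) · φ(624/78) = 78 · 4 = 312
  d = 104: Id(104) · φ(624/104) = 104 · 2 = 208
  d = 156: Id(156) · φ(624/156) = 156 · 2 = 312
  d = 208: Id(208) · φ(624/208) = 208 · 2 = 416
  d = 312: Id(312) · φ(624/312) = 312 · 1 = 312
  d = 624: Id(624) · φ(624/624) = 624 · 1 = 624
Summing: (Id * φ)(624) = 192 + 192 + 288 + 192 + 288 + 192 + 288 + 208 + 384 + 288 + 208 + 312 + 576 + 208 + 312 + 208 + 312 + 416 + 312 + 624 = 6000.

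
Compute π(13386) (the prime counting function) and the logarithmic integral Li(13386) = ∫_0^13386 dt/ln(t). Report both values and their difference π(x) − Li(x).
π(13386) = 1587;  Li(13386) ≈ 1607.79;  π(x) − Li(x) ≈ -20.79.

Direct count of primes ≤ 13386 gives π(13386) = 1587. Numerical evaluation of the logarithmic integral gives Li(13386) ≈ 1607.79. The difference π(x) − Li(x) ≈ -20.79 is typically negative for small/moderate x (Li(x) overestimates), though Littlewood's theorem shows this sign changes infinitely often.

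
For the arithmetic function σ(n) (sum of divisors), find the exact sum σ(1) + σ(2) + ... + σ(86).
Σ_{n ≤ 86} σ(n) = 6109

Compute σ(n) for each 1 ≤ n ≤ 86: σ(1) = 1, σ(2) = 3, σ(3) = 4, σ(4) = 7, σ(5) = 6, σ(6) = 12, σ(7) = 8, σ(8) = 15, σ(9) = 13, σ(10) = 18, σ(11) = 12, σ(12) = 28, σ(13) = 14, σ(14) = 24, σ(15) = 24, σ(16) = 31, σ(17) = 18, σ(18) = 39, σ(19) = 20, σ(20) = 42, σ(21) = 32, σ(22) = 36, σ(23) = 24, σ(24) = 60, σ(25) = 31, σ(26) = 42, σ(27) = 40, σ(28) = 56, σ(29) = 30, σ(30) = 72, σ(31) = 32, σ(32) = 63, σ(33) = 48, σ(34) = 54, σ(35) = 48, σ(36) = 91, σ(37) = 38, σ(38) = 60, σ(39) = 56, σ(40) = 90, σ(41) = 42, σ(42) = 96, σ(43) = 44, σ(44) = 84, σ(45) = 78, σ(46) = 72, σ(47) = 48, σ(48) = 124, σ(49) = 57, σ(50) = 93, σ(51) = 72, σ(52) = 98, σ(53) = 54, σ(54) = 120, σ(55) = 72, σ(56) = 120, σ(57) = 80, σ(58) = 90, σ(59) = 60, σ(60) = 168, σ(61) = 62, σ(62) = 96, σ(63) = 104, σ(64) = 127, σ(65) = 84, σ(66) = 144, σ(67) = 68, σ(68) = 126, σ(69) = 96, σ(70) = 144, σ(71) = 72, σ(72) = 195, σ(73) = 74, σ(74) = 114, σ(75) = 124, σ(76) = 140, σ(77) = 96, σ(78) = 168, σ(79) = 80, σ(80) = 186, σ(81) = 121, σ(82) = 126, σ(83) = 84, σ(84) = 224, σ(85) = 108, σ(86) = 132. Summing all 86 values: 6109. (Average order: Σ_{n ≤ x} σ(n) ~ (π²/12) x². For x = 86, (π²/12)·86² ≈ 6082.97.)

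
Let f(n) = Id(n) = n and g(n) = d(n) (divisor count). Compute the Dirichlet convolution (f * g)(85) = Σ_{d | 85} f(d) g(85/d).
(Id * d)(85) = 133

Divisors of 85: [1, 5, 17, 85]. For each d | 85:
  d = 1: Id(1) · d(85/1) = 1 · 4 = 4
  d = 5: Id(5) · d(85/5) = 5 · 2 = 10
  d = 17: Id(17) · d(85/17) = 17 · 2 = 34
  d = 85: Id(85) · d(85/85) = 85 · 1 = 85
Summing: (Id * d)(85) = 4 + 10 + 34 + 85 = 133.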